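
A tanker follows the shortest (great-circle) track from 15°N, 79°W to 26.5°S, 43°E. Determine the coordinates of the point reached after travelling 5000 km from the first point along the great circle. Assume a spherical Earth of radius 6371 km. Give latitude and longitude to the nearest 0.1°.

≈ 4.2°S, 38.0°W

Convert each endpoint to a unit vector on the sphere (x = cos φ cos λ, y = cos φ sin λ, z = sin φ).
The central angle between the endpoints is δ = arccos(p₁·p₂) ≈ 2.182 rad (125.0°). The total great-circle distance is δ·R ≈ 2.182 × 6371 ≈ 13899 km, so the target fraction is f = 5000/13899 ≈ 0.360.
Interpolate at f ≈ 0.360 with slerp weights a = sin((1−f)δ)/sin δ ≈ 1.202, b = sin(fδ)/sin δ ≈ 0.863.
p = a·p₁ + b·p₂ ≈ (0.786, -0.613, -0.074); φ = arcsin(p_z) ≈ -4.23°, λ = atan2(p_y, p_x) ≈ -37.96°.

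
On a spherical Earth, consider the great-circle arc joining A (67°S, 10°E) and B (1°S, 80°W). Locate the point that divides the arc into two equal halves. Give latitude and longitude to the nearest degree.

From cos δ = sin φ₁ sin φ₂ + cos φ₁ cos φ₂ cos Δλ, the central angle is δ ≈ 1.555 rad (89.1°).
Interpolate at f = 1/2 with slerp weights a = sin((1−f)δ)/sin δ ≈ 0.701, b = sin(fδ)/sin δ ≈ 0.701.
p = a·p₁ + b·p₂ ≈ (0.392, -0.643, -0.658); φ = arcsin(p_z) ≈ -41.15°, λ = atan2(p_y, p_x) ≈ -58.65°.

≈ (41°S, 59°W)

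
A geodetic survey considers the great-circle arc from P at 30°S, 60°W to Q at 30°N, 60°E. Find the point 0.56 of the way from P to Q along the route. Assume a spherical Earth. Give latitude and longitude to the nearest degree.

Write both endpoints as unit vectors p₁, p₂ with components (cos φ cos λ, cos φ sin λ, sin φ).
The central angle between the endpoints is δ = arccos(p₁·p₂) ≈ 2.246 rad (128.7°).
Interpolate at f = 0.56 with slerp weights a = sin((1−f)δ)/sin δ ≈ 1.070, b = sin(fδ)/sin δ ≈ 1.219.
p = a·p₁ + b·p₂ ≈ (0.991, 0.112, 0.075); φ = arcsin(p_z) ≈ 4.27°, λ = atan2(p_y, p_x) ≈ 6.44°.

≈ 4°N, 6°E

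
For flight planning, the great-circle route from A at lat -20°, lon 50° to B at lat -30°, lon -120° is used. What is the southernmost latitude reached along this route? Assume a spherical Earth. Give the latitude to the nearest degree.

≈ -80°

The great circle lies in the plane with unit normal n̂ = (p₁ × p₂)/|p₁ × p₂|.
Here n̂_z ≈ -0.182; the vertex latitude is φ_max = arccos|n̂_z| ≈ 79.5°.
Check via Clairaut: cos φ_max = |cos φ₁| · sin C = cos(20.0°)·sin(168.8°) ≈ 0.182, again giving ≈ 79.5°.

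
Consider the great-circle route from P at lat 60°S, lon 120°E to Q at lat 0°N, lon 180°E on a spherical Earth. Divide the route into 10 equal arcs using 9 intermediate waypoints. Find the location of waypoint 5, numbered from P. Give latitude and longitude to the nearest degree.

≈ lat 33°S, lon 161°E

Write both endpoints as unit vectors p₁, p₂ with components (cos φ cos λ, cos φ sin λ, sin φ).
The central angle between the endpoints is δ = arccos(p₁·p₂) ≈ 1.318 rad (75.5°).
Interpolate at f = 5/10 with slerp weights a = sin((1−f)δ)/sin δ ≈ 0.632, b = sin(fδ)/sin δ ≈ 0.632.
p = a·p₁ + b·p₂ ≈ (-0.791, 0.274, -0.548); φ = arcsin(p_z) ≈ -33.21°, λ = atan2(p_y, p_x) ≈ 160.89°.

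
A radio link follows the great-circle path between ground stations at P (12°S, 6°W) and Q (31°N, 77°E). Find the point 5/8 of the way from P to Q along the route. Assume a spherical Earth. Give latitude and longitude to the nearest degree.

≈ (18°N, 42°E)

The haversine formula gives a central angle δ ≈ 1.576 rad (90.3°) between the endpoints.
Interpolate at f = 5/8 with slerp weights a = sin((1−f)δ)/sin δ ≈ 0.557, b = sin(fδ)/sin δ ≈ 0.833.
p = a·p₁ + b·p₂ ≈ (0.703, 0.639, 0.313); φ = arcsin(p_z) ≈ 18.26°, λ = atan2(p_y, p_x) ≈ 42.28°.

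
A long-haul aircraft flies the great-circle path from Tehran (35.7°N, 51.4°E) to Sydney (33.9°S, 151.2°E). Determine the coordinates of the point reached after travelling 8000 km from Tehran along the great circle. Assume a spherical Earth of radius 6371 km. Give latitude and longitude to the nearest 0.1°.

≈ (7.9°S, 112.4°E)

Write both endpoints as unit vectors p₁, p₂ with components (cos φ cos λ, cos φ sin λ, sin φ).
The central angle between the endpoints is δ = arccos(p₁·p₂) ≈ 2.027 rad (116.1°). The total great-circle distance is δ·R ≈ 2.027 × 6371 ≈ 12912 km, so the target fraction is f = 8000/12912 ≈ 0.620.
Interpolate at f ≈ 0.620 with slerp weights a = sin((1−f)δ)/sin δ ≈ 0.776, b = sin(fδ)/sin δ ≈ 1.059.
p = a·p₁ + b·p₂ ≈ (-0.377, 0.916, -0.138); φ = arcsin(p_z) ≈ -7.92°, λ = atan2(p_y, p_x) ≈ 112.37°.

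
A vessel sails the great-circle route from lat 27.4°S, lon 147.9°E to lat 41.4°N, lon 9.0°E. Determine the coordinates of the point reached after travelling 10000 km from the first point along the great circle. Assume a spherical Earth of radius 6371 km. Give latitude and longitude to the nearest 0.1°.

≈ lat 29.3°N, lon 74.9°E

Write both endpoints as unit vectors p₁, p₂ with components (cos φ cos λ, cos φ sin λ, sin φ).
The central angle between the endpoints is δ = arccos(p₁·p₂) ≈ 2.508 rad (143.7°). The total great-circle distance is δ·R ≈ 2.508 × 6371 ≈ 15981 km, so the target fraction is f = 10000/15981 ≈ 0.626.
Interpolate at f ≈ 0.626 with slerp weights a = sin((1−f)δ)/sin δ ≈ 1.364, b = sin(fδ)/sin δ ≈ 1.690.
p = a·p₁ + b·p₂ ≈ (0.227, 0.842, 0.490); φ = arcsin(p_z) ≈ 29.35°, λ = atan2(p_y, p_x) ≈ 74.94°.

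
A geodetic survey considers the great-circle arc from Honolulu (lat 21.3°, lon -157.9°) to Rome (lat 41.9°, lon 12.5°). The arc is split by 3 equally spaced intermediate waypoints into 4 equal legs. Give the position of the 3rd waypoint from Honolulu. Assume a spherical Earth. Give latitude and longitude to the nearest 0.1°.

The haversine formula gives a central angle δ ≈ 2.028 rad (116.2°) between the endpoints.
Interpolate at f = 3/4 with slerp weights a = sin((1−f)δ)/sin δ ≈ 0.541, b = sin(fδ)/sin δ ≈ 1.113.
p = a·p₁ + b·p₂ ≈ (0.342, -0.010, 0.940); φ = arcsin(p_z) ≈ 70.01°, λ = atan2(p_y, p_x) ≈ -1.73°.

≈ lat 70.0°, lon -1.7°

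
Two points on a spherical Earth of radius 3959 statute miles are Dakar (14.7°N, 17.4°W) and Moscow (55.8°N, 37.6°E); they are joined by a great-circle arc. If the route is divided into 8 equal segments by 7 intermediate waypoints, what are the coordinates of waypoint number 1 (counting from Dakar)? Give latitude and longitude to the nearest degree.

≈ 21°N, 13°W

The haversine formula gives a central angle δ ≈ 1.022 rad (58.6°) between the endpoints.
Interpolate at f = 1/8 with slerp weights a = sin((1−f)δ)/sin δ ≈ 0.914, b = sin(fδ)/sin δ ≈ 0.149.
p = a·p₁ + b·p₂ ≈ (0.910, -0.213, 0.355); φ = arcsin(p_z) ≈ 20.82°, λ = atan2(p_y, p_x) ≈ -13.18°.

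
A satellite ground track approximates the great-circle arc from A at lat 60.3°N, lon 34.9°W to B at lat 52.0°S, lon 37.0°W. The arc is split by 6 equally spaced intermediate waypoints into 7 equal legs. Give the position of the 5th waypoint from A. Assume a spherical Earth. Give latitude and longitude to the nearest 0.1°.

≈ lat 19.9°S, lon 36.4°W

The haversine formula gives a central angle δ ≈ 1.960 rad (112.3°) between the endpoints.
Interpolate at f = 5/7 with slerp weights a = sin((1−f)δ)/sin δ ≈ 0.574, b = sin(fδ)/sin δ ≈ 1.065.
p = a·p₁ + b·p₂ ≈ (0.757, -0.557, -0.341); φ = arcsin(p_z) ≈ -19.91°, λ = atan2(p_y, p_x) ≈ -36.36°.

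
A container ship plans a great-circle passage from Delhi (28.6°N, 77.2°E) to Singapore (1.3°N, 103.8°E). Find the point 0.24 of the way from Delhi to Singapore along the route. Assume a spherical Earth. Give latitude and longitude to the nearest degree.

≈ (22°N, 84°E)

Convert each endpoint to a unit vector on the sphere (x = cos φ cos λ, y = cos φ sin λ, z = sin φ).
The central angle between the endpoints is δ = arccos(p₁·p₂) ≈ 0.651 rad (37.3°).
Interpolate at f = 0.24 with slerp weights a = sin((1−f)δ)/sin δ ≈ 0.784, b = sin(fδ)/sin δ ≈ 0.257.
p = a·p₁ + b·p₂ ≈ (0.091, 0.920, 0.381); φ = arcsin(p_z) ≈ 22.39°, λ = atan2(p_y, p_x) ≈ 84.34°.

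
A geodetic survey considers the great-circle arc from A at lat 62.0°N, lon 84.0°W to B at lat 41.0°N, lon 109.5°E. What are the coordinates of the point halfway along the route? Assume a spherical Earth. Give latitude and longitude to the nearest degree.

≈ lat 78°N, lon 130°E

Write both endpoints as unit vectors p₁, p₂ with components (cos φ cos λ, cos φ sin λ, sin φ).
The central angle between the endpoints is δ = arccos(p₁·p₂) ≈ 1.334 rad (76.4°).
Interpolate at f = 1/2 with slerp weights a = sin((1−f)δ)/sin δ ≈ 0.636, b = sin(fδ)/sin δ ≈ 0.636.
p = a·p₁ + b·p₂ ≈ (-0.129, 0.156, 0.979); φ = arcsin(p_z) ≈ 78.34°, λ = atan2(p_y, p_x) ≈ 129.68°.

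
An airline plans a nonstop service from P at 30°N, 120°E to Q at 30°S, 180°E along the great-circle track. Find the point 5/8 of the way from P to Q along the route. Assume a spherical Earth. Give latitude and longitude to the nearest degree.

Convert each endpoint to a unit vector on the sphere (x = cos φ cos λ, y = cos φ sin λ, z = sin φ).
The central angle between the endpoints is δ = arccos(p₁·p₂) ≈ 1.445 rad (82.8°).
Interpolate at f = 5/8 with slerp weights a = sin((1−f)δ)/sin δ ≈ 0.520, b = sin(fδ)/sin δ ≈ 0.792.
p = a·p₁ + b·p₂ ≈ (-0.911, 0.390, -0.136); φ = arcsin(p_z) ≈ -7.81°, λ = atan2(p_y, p_x) ≈ 156.82°.

≈ 8°S, 157°E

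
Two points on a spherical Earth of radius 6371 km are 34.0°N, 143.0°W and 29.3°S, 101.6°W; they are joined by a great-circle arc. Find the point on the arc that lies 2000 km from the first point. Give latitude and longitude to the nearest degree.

≈ 19°N, 132°W

Convert each endpoint to a unit vector on the sphere (x = cos φ cos λ, y = cos φ sin λ, z = sin φ).
The central angle between the endpoints is δ = arccos(p₁·p₂) ≈ 1.299 rad (74.4°). The total great-circle distance is δ·R ≈ 1.299 × 6371 ≈ 8275 km, so the target fraction is f = 2000/8275 ≈ 0.242.
Interpolate at f ≈ 0.242 with slerp weights a = sin((1−f)δ)/sin δ ≈ 0.865, b = sin(fδ)/sin δ ≈ 0.321.
p = a·p₁ + b·p₂ ≈ (-0.629, -0.705, 0.327); φ = arcsin(p_z) ≈ 19.08°, λ = atan2(p_y, p_x) ≈ -131.72°.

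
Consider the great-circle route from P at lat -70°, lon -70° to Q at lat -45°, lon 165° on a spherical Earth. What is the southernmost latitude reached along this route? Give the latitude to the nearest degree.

≈ -77°

The great circle lies in the plane with unit normal n̂ = (p₁ × p₂)/|p₁ × p₂|.
Here n̂_z ≈ -0.233; the vertex latitude is φ_max = arccos|n̂_z| ≈ 76.5°.
Check via Clairaut: cos φ_max = |cos φ₁| · sin C = cos(70.0°)·sin(137.1°) ≈ 0.233, again giving ≈ 76.5°.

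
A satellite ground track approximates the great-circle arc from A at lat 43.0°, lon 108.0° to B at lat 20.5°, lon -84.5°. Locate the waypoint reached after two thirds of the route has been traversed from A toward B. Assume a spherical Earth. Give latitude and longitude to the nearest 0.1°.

≈ lat 58.0°, lon -96.4°

Convert each endpoint to a unit vector on the sphere (x = cos φ cos λ, y = cos φ sin λ, z = sin φ).
The central angle between the endpoints is δ = arccos(p₁·p₂) ≈ 2.015 rad (115.5°).
Interpolate at f = 2/3 with slerp weights a = sin((1−f)δ)/sin δ ≈ 0.689, b = sin(fδ)/sin δ ≈ 1.079.
p = a·p₁ + b·p₂ ≈ (-0.059, -0.527, 0.848); φ = arcsin(p_z) ≈ 58.00°, λ = atan2(p_y, p_x) ≈ -96.38°.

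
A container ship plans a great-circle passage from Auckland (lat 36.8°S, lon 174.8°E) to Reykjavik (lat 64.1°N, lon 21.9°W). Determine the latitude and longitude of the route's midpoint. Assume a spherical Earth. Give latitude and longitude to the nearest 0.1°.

The haversine formula gives a central angle δ ≈ 2.634 rad (150.9°) between the endpoints.
Interpolate at f = 1/2 with slerp weights a = sin((1−f)δ)/sin δ ≈ 1.991, b = sin(fδ)/sin δ ≈ 1.991.
p = a·p₁ + b·p₂ ≈ (-0.781, -0.180, 0.598); φ = arcsin(p_z) ≈ 36.75°, λ = atan2(p_y, p_x) ≈ -167.03°.

≈ lat 36.8°N, lon 167.0°W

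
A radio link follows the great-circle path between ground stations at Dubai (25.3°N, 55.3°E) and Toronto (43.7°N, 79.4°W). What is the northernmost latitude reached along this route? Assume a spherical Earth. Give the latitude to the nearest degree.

The great circle lies in the plane with unit normal n̂ = (p₁ × p₂)/|p₁ × p₂|.
Here n̂_z ≈ -0.471; the vertex latitude is φ_max = arccos|n̂_z| ≈ 61.9°.

≈ 62°N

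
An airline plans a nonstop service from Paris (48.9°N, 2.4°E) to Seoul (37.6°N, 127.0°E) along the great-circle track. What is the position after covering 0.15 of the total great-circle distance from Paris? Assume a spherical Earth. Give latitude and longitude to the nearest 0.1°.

From cos δ = sin φ₁ sin φ₂ + cos φ₁ cos φ₂ cos Δλ, the central angle is δ ≈ 1.406 rad (80.6°).
Interpolate at f = 0.15 with slerp weights a = sin((1−f)δ)/sin δ ≈ 0.943, b = sin(fδ)/sin δ ≈ 0.212.
p = a·p₁ + b·p₂ ≈ (0.518, 0.160, 0.840); φ = arcsin(p_z) ≈ 57.15°, λ = atan2(p_y, p_x) ≈ 17.18°.

≈ 57.2°N, 17.2°E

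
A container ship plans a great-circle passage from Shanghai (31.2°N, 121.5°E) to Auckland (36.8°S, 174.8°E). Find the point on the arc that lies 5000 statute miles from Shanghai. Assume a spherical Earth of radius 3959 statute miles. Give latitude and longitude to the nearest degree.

≈ 28°S, 166°E

From cos δ = sin φ₁ sin φ₂ + cos φ₁ cos φ₂ cos Δλ, the central angle is δ ≈ 1.472 rad (84.3°). The total great-circle distance is δ·R ≈ 1.472 × 3959 ≈ 5826 mi, so the target fraction is f = 5000/5826 ≈ 0.858.
Interpolate at f ≈ 0.858 with slerp weights a = sin((1−f)δ)/sin δ ≈ 0.208, b = sin(fδ)/sin δ ≈ 0.958.
p = a·p₁ + b·p₂ ≈ (-0.857, 0.221, -0.466); φ = arcsin(p_z) ≈ -27.76°, λ = atan2(p_y, p_x) ≈ 165.51°.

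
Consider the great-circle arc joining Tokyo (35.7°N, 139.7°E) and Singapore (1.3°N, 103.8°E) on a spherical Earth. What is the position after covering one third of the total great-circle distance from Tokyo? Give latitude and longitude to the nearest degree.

Write both endpoints as unit vectors p₁, p₂ with components (cos φ cos λ, cos φ sin λ, sin φ).
The central angle between the endpoints is δ = arccos(p₁·p₂) ≈ 0.835 rad (47.9°).
Interpolate at f = 1/3 with slerp weights a = sin((1−f)δ)/sin δ ≈ 0.713, b = sin(fδ)/sin δ ≈ 0.371.
p = a·p₁ + b·p₂ ≈ (-0.530, 0.734, 0.424); φ = arcsin(p_z) ≈ 25.11°, λ = atan2(p_y, p_x) ≈ 125.81°.

≈ 25°N, 126°E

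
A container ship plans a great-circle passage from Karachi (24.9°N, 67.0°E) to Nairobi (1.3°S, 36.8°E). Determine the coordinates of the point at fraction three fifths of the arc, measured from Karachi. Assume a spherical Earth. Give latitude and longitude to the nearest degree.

≈ 10°N, 48°E

Convert each endpoint to a unit vector on the sphere (x = cos φ cos λ, y = cos φ sin λ, z = sin φ).
The central angle between the endpoints is δ = arccos(p₁·p₂) ≈ 0.685 rad (39.3°).
Interpolate at f = 3/5 with slerp weights a = sin((1−f)δ)/sin δ ≈ 0.428, b = sin(fδ)/sin δ ≈ 0.632.
p = a·p₁ + b·p₂ ≈ (0.657, 0.735, 0.166); φ = arcsin(p_z) ≈ 9.54°, λ = atan2(p_y, p_x) ≈ 48.21°.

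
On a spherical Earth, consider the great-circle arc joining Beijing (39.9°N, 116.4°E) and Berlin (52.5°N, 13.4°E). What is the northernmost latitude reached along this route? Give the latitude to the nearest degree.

≈ 60°N

The great circle lies in the plane with unit normal n̂ = (p₁ × p₂)/|p₁ × p₂|.
Here n̂_z ≈ -0.497; the vertex latitude is φ_max = arccos|n̂_z| ≈ 60.2°.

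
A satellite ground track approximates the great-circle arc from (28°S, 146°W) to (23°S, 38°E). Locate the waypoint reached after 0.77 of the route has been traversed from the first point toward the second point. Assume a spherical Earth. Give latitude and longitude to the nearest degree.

≈ (53°S, 42°E)

The haversine formula gives a central angle δ ≈ 2.249 rad (128.9°) between the endpoints.
Interpolate at f = 0.77 with slerp weights a = sin((1−f)δ)/sin δ ≈ 0.635, b = sin(fδ)/sin δ ≈ 1.268.
p = a·p₁ + b·p₂ ≈ (0.455, 0.405, -0.793); φ = arcsin(p_z) ≈ -52.50°, λ = atan2(p_y, p_x) ≈ 41.68°.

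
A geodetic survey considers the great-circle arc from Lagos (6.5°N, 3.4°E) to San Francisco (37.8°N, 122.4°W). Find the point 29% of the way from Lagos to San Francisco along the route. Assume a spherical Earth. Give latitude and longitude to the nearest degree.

≈ (29°N, 22°W)

Write both endpoints as unit vectors p₁, p₂ with components (cos φ cos λ, cos φ sin λ, sin φ).
The central angle between the endpoints is δ = arccos(p₁·p₂) ≈ 1.971 rad (112.9°).
Interpolate at f = 0.29 with slerp weights a = sin((1−f)δ)/sin δ ≈ 1.070, b = sin(fδ)/sin δ ≈ 0.588.
p = a·p₁ + b·p₂ ≈ (0.813, -0.329, 0.481); φ = arcsin(p_z) ≈ 28.77°, λ = atan2(p_y, p_x) ≈ -22.04°.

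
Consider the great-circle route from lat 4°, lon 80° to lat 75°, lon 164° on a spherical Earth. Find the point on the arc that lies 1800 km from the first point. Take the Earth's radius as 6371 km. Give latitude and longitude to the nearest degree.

Write both endpoints as unit vectors p₁, p₂ with components (cos φ cos λ, cos φ sin λ, sin φ).
The central angle between the endpoints is δ = arccos(p₁·p₂) ≈ 1.476 rad (84.6°). The total great-circle distance is δ·R ≈ 1.476 × 6371 ≈ 9405 km, so the target fraction is f = 1800/9405 ≈ 0.191.
Interpolate at f ≈ 0.191 with slerp weights a = sin((1−f)δ)/sin δ ≈ 0.934, b = sin(fδ)/sin δ ≈ 0.280.
p = a·p₁ + b·p₂ ≈ (0.092, 0.937, 0.336); φ = arcsin(p_z) ≈ 19.61°, λ = atan2(p_y, p_x) ≈ 84.39°.

≈ lat 20°, lon 84°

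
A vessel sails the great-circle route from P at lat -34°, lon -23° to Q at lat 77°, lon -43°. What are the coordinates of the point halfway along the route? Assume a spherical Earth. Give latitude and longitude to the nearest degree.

≈ lat 22°, lon -27°

Convert each endpoint to a unit vector on the sphere (x = cos φ cos λ, y = cos φ sin λ, z = sin φ).
The central angle between the endpoints is δ = arccos(p₁·p₂) ≈ 1.949 rad (111.7°).
Interpolate at f = 1/2 with slerp weights a = sin((1−f)δ)/sin δ ≈ 0.891, b = sin(fδ)/sin δ ≈ 0.891.
p = a·p₁ + b·p₂ ≈ (0.826, -0.425, 0.370); φ = arcsin(p_z) ≈ 21.70°, λ = atan2(p_y, p_x) ≈ -27.23°.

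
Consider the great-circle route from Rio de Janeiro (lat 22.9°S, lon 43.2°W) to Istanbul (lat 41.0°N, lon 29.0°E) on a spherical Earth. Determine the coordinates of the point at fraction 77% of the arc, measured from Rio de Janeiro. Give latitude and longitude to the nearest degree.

≈ lat 29°N, lon 8°E

Convert each endpoint to a unit vector on the sphere (x = cos φ cos λ, y = cos φ sin λ, z = sin φ).
The central angle between the endpoints is δ = arccos(p₁·p₂) ≈ 1.614 rad (92.5°).
Interpolate at f = 0.77 with slerp weights a = sin((1−f)δ)/sin δ ≈ 0.363, b = sin(fδ)/sin δ ≈ 0.947.
p = a·p₁ + b·p₂ ≈ (0.869, 0.118, 0.480); φ = arcsin(p_z) ≈ 28.71°, λ = atan2(p_y, p_x) ≈ 7.72°.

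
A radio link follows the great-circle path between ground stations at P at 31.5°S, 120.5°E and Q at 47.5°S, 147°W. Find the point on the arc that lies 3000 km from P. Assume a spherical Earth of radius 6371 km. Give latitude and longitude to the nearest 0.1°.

The haversine formula gives a central angle δ ≈ 1.202 rad (68.9°) between the endpoints. The total great-circle distance is δ·R ≈ 1.202 × 6371 ≈ 7661 km, so the target fraction is f = 3000/7661 ≈ 0.392.
Interpolate at f ≈ 0.392 with slerp weights a = sin((1−f)δ)/sin δ ≈ 0.716, b = sin(fδ)/sin δ ≈ 0.486.
p = a·p₁ + b·p₂ ≈ (-0.585, 0.347, -0.733); φ = arcsin(p_z) ≈ -47.11°, λ = atan2(p_y, p_x) ≈ 149.33°.

≈ 47.1°S, 149.3°E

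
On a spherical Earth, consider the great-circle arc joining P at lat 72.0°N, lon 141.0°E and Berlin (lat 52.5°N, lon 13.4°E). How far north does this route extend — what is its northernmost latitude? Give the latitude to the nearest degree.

≈ 79°N

The great circle lies in the plane with unit normal n̂ = (p₁ × p₂)/|p₁ × p₂|.
Here n̂_z ≈ -0.194; the vertex latitude is φ_max = arccos|n̂_z| ≈ 78.8°.
Check via Clairaut: cos φ_max = |cos φ₁| · sin C = cos(72.0°)·sin(38.9°) ≈ 0.194, again giving ≈ 78.8°.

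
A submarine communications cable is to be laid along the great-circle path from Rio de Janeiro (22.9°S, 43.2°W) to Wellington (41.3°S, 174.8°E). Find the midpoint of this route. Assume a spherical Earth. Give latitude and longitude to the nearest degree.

≈ 62°S, 98°W

Convert each endpoint to a unit vector on the sphere (x = cos φ cos λ, y = cos φ sin λ, z = sin φ).
The central angle between the endpoints is δ = arccos(p₁·p₂) ≈ 1.863 rad (106.8°).
Interpolate at f = 1/2 with slerp weights a = sin((1−f)δ)/sin δ ≈ 0.838, b = sin(fδ)/sin δ ≈ 0.838.
p = a·p₁ + b·p₂ ≈ (-0.064, -0.472, -0.879); φ = arcsin(p_z) ≈ -61.58°, λ = atan2(p_y, p_x) ≈ -97.76°.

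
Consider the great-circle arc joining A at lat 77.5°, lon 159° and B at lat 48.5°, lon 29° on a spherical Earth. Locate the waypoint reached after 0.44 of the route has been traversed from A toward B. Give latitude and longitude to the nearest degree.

Write both endpoints as unit vectors p₁, p₂ with components (cos φ cos λ, cos φ sin λ, sin φ).
The central angle between the endpoints is δ = arccos(p₁·p₂) ≈ 0.878 rad (50.3°).
Interpolate at f = 0.44 with slerp weights a = sin((1−f)δ)/sin δ ≈ 0.613, b = sin(fδ)/sin δ ≈ 0.490.
p = a·p₁ + b·p₂ ≈ (0.160, 0.205, 0.966); φ = arcsin(p_z) ≈ 74.94°, λ = atan2(p_y, p_x) ≈ 52.05°.

≈ lat 75°, lon 52°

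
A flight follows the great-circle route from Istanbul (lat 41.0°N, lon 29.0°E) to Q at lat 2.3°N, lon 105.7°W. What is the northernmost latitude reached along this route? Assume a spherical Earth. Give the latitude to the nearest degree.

≈ 52°N

The great circle lies in the plane with unit normal n̂ = (p₁ × p₂)/|p₁ × p₂|.
Here n̂_z ≈ -0.621; the vertex latitude is φ_max = arccos|n̂_z| ≈ 51.6°.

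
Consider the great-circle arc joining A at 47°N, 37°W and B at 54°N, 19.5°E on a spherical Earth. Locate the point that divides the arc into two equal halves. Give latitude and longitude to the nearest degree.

≈ 54°N, 11°W

The haversine formula gives a central angle δ ≈ 0.622 rad (35.6°) between the endpoints.
Interpolate at f = 1/2 with slerp weights a = sin((1−f)δ)/sin δ ≈ 0.525, b = sin(fδ)/sin δ ≈ 0.525.
p = a·p₁ + b·p₂ ≈ (0.577, -0.113, 0.809); φ = arcsin(p_z) ≈ 53.99°, λ = atan2(p_y, p_x) ≈ -11.03°.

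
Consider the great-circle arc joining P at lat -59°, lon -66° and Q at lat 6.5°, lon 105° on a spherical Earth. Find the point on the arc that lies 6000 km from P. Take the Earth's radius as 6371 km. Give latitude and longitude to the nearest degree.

≈ lat -66°, lon 91°

Write both endpoints as unit vectors p₁, p₂ with components (cos φ cos λ, cos φ sin λ, sin φ).
The central angle between the endpoints is δ = arccos(p₁·p₂) ≈ 2.217 rad (127.0°). The total great-circle distance is δ·R ≈ 2.217 × 6371 ≈ 14127 km, so the target fraction is f = 6000/14127 ≈ 0.425.
Interpolate at f ≈ 0.425 with slerp weights a = sin((1−f)δ)/sin δ ≈ 1.199, b = sin(fδ)/sin δ ≈ 1.013.
p = a·p₁ + b·p₂ ≈ (-0.009, 0.408, -0.913); φ = arcsin(p_z) ≈ -65.90°, λ = atan2(p_y, p_x) ≈ 91.32°.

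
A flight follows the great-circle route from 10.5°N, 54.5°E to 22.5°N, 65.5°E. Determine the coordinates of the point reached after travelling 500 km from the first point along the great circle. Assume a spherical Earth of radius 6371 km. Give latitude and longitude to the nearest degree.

≈ 14°N, 57°E

The haversine formula gives a central angle δ ≈ 0.279 rad (16.0°) between the endpoints. The total great-circle distance is δ·R ≈ 0.279 × 6371 ≈ 1775 km, so the target fraction is f = 500/1775 ≈ 0.282.
Interpolate at f ≈ 0.282 with slerp weights a = sin((1−f)δ)/sin δ ≈ 0.723, b = sin(fδ)/sin δ ≈ 0.285.
p = a·p₁ + b·p₂ ≈ (0.522, 0.818, 0.241); φ = arcsin(p_z) ≈ 13.94°, λ = atan2(p_y, p_x) ≈ 57.47°.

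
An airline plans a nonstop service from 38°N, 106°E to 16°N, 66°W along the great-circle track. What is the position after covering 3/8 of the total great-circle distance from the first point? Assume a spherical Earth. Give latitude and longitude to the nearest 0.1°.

≈ 81.3°N, 53.5°E

From cos δ = sin φ₁ sin φ₂ + cos φ₁ cos φ₂ cos Δλ, the central angle is δ ≈ 2.190 rad (125.5°).
Interpolate at f = 3/8 with slerp weights a = sin((1−f)δ)/sin δ ≈ 1.203, b = sin(fδ)/sin δ ≈ 0.899.
p = a·p₁ + b·p₂ ≈ (0.090, 0.122, 0.988); φ = arcsin(p_z) ≈ 81.28°, λ = atan2(p_y, p_x) ≈ 53.51°.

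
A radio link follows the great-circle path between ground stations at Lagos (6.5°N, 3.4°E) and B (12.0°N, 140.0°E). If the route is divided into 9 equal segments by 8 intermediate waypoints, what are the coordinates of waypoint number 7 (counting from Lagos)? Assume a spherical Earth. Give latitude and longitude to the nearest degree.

Write both endpoints as unit vectors p₁, p₂ with components (cos φ cos λ, cos φ sin λ, sin φ).
The central angle between the endpoints is δ = arccos(p₁·p₂) ≈ 2.322 rad (133.0°).
Interpolate at f = 7/9 with slerp weights a = sin((1−f)δ)/sin δ ≈ 0.675, b = sin(fδ)/sin δ ≈ 1.331.
p = a·p₁ + b·p₂ ≈ (-0.327, 0.876, 0.353); φ = arcsin(p_z) ≈ 20.68°, λ = atan2(p_y, p_x) ≈ 110.48°.

≈ (21°N, 110°E)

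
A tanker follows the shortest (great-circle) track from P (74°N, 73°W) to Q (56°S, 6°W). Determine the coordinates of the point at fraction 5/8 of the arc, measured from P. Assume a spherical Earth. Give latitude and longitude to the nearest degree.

Write both endpoints as unit vectors p₁, p₂ with components (cos φ cos λ, cos φ sin λ, sin φ).
The central angle between the endpoints is δ = arccos(p₁·p₂) ≈ 2.399 rad (137.5°).
Interpolate at f = 5/8 with slerp weights a = sin((1−f)δ)/sin δ ≈ 1.158, b = sin(fδ)/sin δ ≈ 1.475.
p = a·p₁ + b·p₂ ≈ (0.914, -0.391, -0.110); φ = arcsin(p_z) ≈ -6.30°, λ = atan2(p_y, p_x) ≈ -23.19°.

≈ (6°S, 23°W)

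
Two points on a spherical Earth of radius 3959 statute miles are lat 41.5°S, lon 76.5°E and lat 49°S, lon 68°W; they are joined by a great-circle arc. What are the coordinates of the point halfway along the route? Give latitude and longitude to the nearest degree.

Convert each endpoint to a unit vector on the sphere (x = cos φ cos λ, y = cos φ sin λ, z = sin φ).
The central angle between the endpoints is δ = arccos(p₁·p₂) ≈ 1.471 rad (84.3°).
Interpolate at f = 1/2 with slerp weights a = sin((1−f)δ)/sin δ ≈ 0.674, b = sin(fδ)/sin δ ≈ 0.674.
p = a·p₁ + b·p₂ ≈ (0.284, 0.081, -0.956); φ = arcsin(p_z) ≈ -72.85°, λ = atan2(p_y, p_x) ≈ 15.92°.

≈ lat 73°S, lon 16°E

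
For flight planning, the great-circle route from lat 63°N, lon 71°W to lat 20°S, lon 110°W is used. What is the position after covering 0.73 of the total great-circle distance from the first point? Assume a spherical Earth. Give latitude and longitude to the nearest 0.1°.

≈ lat 3.0°N, lon 103.3°W

The haversine formula gives a central angle δ ≈ 1.544 rad (88.5°) between the endpoints.
Interpolate at f = 0.73 with slerp weights a = sin((1−f)δ)/sin δ ≈ 0.405, b = sin(fδ)/sin δ ≈ 0.904.
p = a·p₁ + b·p₂ ≈ (-0.231, -0.972, 0.052); φ = arcsin(p_z) ≈ 2.97°, λ = atan2(p_y, p_x) ≈ -103.35°.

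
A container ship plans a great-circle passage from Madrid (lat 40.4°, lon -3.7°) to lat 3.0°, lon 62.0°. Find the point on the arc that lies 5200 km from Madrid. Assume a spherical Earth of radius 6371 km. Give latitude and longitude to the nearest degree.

≈ lat 18°, lon 44°

The haversine formula gives a central angle δ ≈ 1.217 rad (69.7°) between the endpoints. The total great-circle distance is δ·R ≈ 1.217 × 6371 ≈ 7751 km, so the target fraction is f = 5200/7751 ≈ 0.671.
Interpolate at f ≈ 0.671 with slerp weights a = sin((1−f)δ)/sin δ ≈ 0.416, b = sin(fδ)/sin δ ≈ 0.777.
p = a·p₁ + b·p₂ ≈ (0.680, 0.664, 0.310); φ = arcsin(p_z) ≈ 18.06°, λ = atan2(p_y, p_x) ≈ 44.34°.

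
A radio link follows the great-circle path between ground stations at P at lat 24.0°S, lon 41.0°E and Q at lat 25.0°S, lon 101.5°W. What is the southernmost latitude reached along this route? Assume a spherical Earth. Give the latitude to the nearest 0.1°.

≈ 54.8°S

The great circle lies in the plane with unit normal n̂ = (p₁ × p₂)/|p₁ × p₂|.
Here n̂_z ≈ -0.576; the vertex latitude is φ_max = arccos|n̂_z| ≈ 54.8°.
Check via Clairaut: cos φ_max = |cos φ₁| · sin C = cos(24.0°)·sin(140.9°) ≈ 0.576, again giving ≈ 54.8°.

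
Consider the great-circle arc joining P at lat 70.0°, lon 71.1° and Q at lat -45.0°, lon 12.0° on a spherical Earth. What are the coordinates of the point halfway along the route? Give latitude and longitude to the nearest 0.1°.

≈ lat 14.0°, lon 30.4°

From cos δ = sin φ₁ sin φ₂ + cos φ₁ cos φ₂ cos Δλ, the central angle is δ ≈ 2.142 rad (122.7°).
Interpolate at f = 1/2 with slerp weights a = sin((1−f)δ)/sin δ ≈ 1.043, b = sin(fδ)/sin δ ≈ 1.043.
p = a·p₁ + b·p₂ ≈ (0.837, 0.491, 0.243); φ = arcsin(p_z) ≈ 14.04°, λ = atan2(p_y, p_x) ≈ 30.39°.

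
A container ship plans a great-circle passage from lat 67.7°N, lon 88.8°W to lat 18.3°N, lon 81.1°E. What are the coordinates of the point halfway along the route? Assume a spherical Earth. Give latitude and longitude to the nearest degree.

≈ lat 65°N, lon 75°E

From cos δ = sin φ₁ sin φ₂ + cos φ₁ cos φ₂ cos Δλ, the central angle is δ ≈ 1.635 rad (93.7°).
Interpolate at f = 1/2 with slerp weights a = sin((1−f)δ)/sin δ ≈ 0.731, b = sin(fδ)/sin δ ≈ 0.731.
p = a·p₁ + b·p₂ ≈ (0.113, 0.408, 0.906); φ = arcsin(p_z) ≈ 64.93°, λ = atan2(p_y, p_x) ≈ 74.51°.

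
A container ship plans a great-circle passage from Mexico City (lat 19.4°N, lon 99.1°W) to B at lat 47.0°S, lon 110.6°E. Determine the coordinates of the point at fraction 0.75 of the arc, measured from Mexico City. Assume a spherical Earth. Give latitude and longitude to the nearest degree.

The haversine formula gives a central angle δ ≈ 2.501 rad (143.3°) between the endpoints.
Interpolate at f = 0.75 with slerp weights a = sin((1−f)δ)/sin δ ≈ 0.979, b = sin(fδ)/sin δ ≈ 1.596.
p = a·p₁ + b·p₂ ≈ (-0.529, 0.107, -0.842); φ = arcsin(p_z) ≈ -57.34°, λ = atan2(p_y, p_x) ≈ 168.59°.

≈ lat 57°S, lon 169°E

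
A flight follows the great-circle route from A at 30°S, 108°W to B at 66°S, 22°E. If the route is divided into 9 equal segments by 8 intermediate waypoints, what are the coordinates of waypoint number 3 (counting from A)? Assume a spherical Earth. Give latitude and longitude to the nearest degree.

The haversine formula gives a central angle δ ≈ 1.338 rad (76.7°) between the endpoints.
Interpolate at f = 3/9 with slerp weights a = sin((1−f)δ)/sin δ ≈ 0.800, b = sin(fδ)/sin δ ≈ 0.443.
p = a·p₁ + b·p₂ ≈ (-0.047, -0.591, -0.805); φ = arcsin(p_z) ≈ -53.62°, λ = atan2(p_y, p_x) ≈ -94.53°.

≈ 54°S, 95°W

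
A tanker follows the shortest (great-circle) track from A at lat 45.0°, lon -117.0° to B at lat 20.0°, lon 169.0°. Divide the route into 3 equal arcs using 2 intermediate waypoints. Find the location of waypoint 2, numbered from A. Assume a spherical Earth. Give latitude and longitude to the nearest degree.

≈ lat 33°, lon -172°

Write both endpoints as unit vectors p₁, p₂ with components (cos φ cos λ, cos φ sin λ, sin φ).
The central angle between the endpoints is δ = arccos(p₁·p₂) ≈ 1.132 rad (64.8°).
Interpolate at f = 2/3 with slerp weights a = sin((1−f)δ)/sin δ ≈ 0.407, b = sin(fδ)/sin δ ≈ 0.757.
p = a·p₁ + b·p₂ ≈ (-0.829, -0.121, 0.547); φ = arcsin(p_z) ≈ 33.13°, λ = atan2(p_y, p_x) ≈ -171.71°.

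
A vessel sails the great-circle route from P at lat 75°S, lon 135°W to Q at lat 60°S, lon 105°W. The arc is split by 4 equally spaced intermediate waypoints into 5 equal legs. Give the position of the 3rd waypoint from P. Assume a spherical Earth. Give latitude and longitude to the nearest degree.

≈ lat 67°S, lon 113°W

Write both endpoints as unit vectors p₁, p₂ with components (cos φ cos λ, cos φ sin λ, sin φ).
The central angle between the endpoints is δ = arccos(p₁·p₂) ≈ 0.322 rad (18.5°).
Interpolate at f = 3/5 with slerp weights a = sin((1−f)δ)/sin δ ≈ 0.406, b = sin(fδ)/sin δ ≈ 0.607.
p = a·p₁ + b·p₂ ≈ (-0.153, -0.367, -0.917); φ = arcsin(p_z) ≈ -66.56°, λ = atan2(p_y, p_x) ≈ -112.59°.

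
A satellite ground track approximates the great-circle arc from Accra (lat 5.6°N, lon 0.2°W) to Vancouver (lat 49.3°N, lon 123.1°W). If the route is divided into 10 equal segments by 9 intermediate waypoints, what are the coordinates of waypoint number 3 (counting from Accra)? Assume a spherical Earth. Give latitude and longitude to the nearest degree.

From cos δ = sin φ₁ sin φ₂ + cos φ₁ cos φ₂ cos Δλ, the central angle is δ ≈ 1.853 rad (106.2°).
Interpolate at f = 3/10 with slerp weights a = sin((1−f)δ)/sin δ ≈ 1.002, b = sin(fδ)/sin δ ≈ 0.549.
p = a·p₁ + b·p₂ ≈ (0.802, -0.304, 0.514); φ = arcsin(p_z) ≈ 30.96°, λ = atan2(p_y, p_x) ≈ -20.74°.

≈ lat 31°N, lon 21°W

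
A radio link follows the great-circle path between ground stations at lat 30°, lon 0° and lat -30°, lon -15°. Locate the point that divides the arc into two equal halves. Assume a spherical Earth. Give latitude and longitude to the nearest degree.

≈ lat 0°, lon -8°

From cos δ = sin φ₁ sin φ₂ + cos φ₁ cos φ₂ cos Δλ, the central angle is δ ≈ 1.076 rad (61.7°).
Interpolate at f = 1/2 with slerp weights a = sin((1−f)δ)/sin δ ≈ 0.582, b = sin(fδ)/sin δ ≈ 0.582.
p = a·p₁ + b·p₂ ≈ (0.991, -0.131, 0.000); φ = arcsin(p_z) ≈ 0.00°, λ = atan2(p_y, p_x) ≈ -7.50°.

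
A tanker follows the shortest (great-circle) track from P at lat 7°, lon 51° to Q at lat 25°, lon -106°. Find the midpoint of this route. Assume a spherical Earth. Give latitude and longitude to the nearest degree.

≈ lat 55°, lon -15°

Write both endpoints as unit vectors p₁, p₂ with components (cos φ cos λ, cos φ sin λ, sin φ).
The central angle between the endpoints is δ = arccos(p₁·p₂) ≈ 2.460 rad (140.9°).
Interpolate at f = 1/2 with slerp weights a = sin((1−f)δ)/sin δ ≈ 1.496, b = sin(fδ)/sin δ ≈ 1.496.
p = a·p₁ + b·p₂ ≈ (0.561, -0.149, 0.814); φ = arcsin(p_z) ≈ 54.53°, λ = atan2(p_y, p_x) ≈ -14.92°.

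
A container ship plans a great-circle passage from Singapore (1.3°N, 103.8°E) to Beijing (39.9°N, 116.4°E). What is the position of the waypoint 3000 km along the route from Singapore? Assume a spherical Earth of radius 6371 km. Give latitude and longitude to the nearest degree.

The haversine formula gives a central angle δ ≈ 0.703 rad (40.3°) between the endpoints. The total great-circle distance is δ·R ≈ 0.703 × 6371 ≈ 4477 km, so the target fraction is f = 3000/4477 ≈ 0.670.
Interpolate at f ≈ 0.670 with slerp weights a = sin((1−f)δ)/sin δ ≈ 0.356, b = sin(fδ)/sin δ ≈ 0.702.
p = a·p₁ + b·p₂ ≈ (-0.324, 0.828, 0.458); φ = arcsin(p_z) ≈ 27.28°, λ = atan2(p_y, p_x) ≈ 111.39°.

≈ (27°N, 111°E)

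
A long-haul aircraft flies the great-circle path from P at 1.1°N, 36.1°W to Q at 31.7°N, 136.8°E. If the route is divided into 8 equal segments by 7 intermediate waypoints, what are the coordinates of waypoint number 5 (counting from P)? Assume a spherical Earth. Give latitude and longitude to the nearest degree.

≈ 79°N, 68°E

From cos δ = sin φ₁ sin φ₂ + cos φ₁ cos φ₂ cos Δλ, the central angle is δ ≈ 2.557 rad (146.5°).
Interpolate at f = 5/8 with slerp weights a = sin((1−f)δ)/sin δ ≈ 1.484, b = sin(fδ)/sin δ ≈ 1.812.
p = a·p₁ + b·p₂ ≈ (0.075, 0.181, 0.981); φ = arcsin(p_z) ≈ 78.69°, λ = atan2(p_y, p_x) ≈ 67.55°.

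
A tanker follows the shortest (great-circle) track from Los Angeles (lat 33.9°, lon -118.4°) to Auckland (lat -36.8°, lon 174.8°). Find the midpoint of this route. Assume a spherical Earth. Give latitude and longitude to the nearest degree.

≈ lat -2°, lon -151°

Convert each endpoint to a unit vector on the sphere (x = cos φ cos λ, y = cos φ sin λ, z = sin φ).
The central angle between the endpoints is δ = arccos(p₁·p₂) ≈ 1.643 rad (94.1°).
Interpolate at f = 1/2 with slerp weights a = sin((1−f)δ)/sin δ ≈ 0.734, b = sin(fδ)/sin δ ≈ 0.734.
p = a·p₁ + b·p₂ ≈ (-0.875, -0.483, -0.030); φ = arcsin(p_z) ≈ -1.74°, λ = atan2(p_y, p_x) ≈ -151.12°.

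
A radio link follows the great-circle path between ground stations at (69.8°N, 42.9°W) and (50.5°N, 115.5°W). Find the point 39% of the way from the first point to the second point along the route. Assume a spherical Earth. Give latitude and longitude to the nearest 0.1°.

Convert each endpoint to a unit vector on the sphere (x = cos φ cos λ, y = cos φ sin λ, z = sin φ).
The central angle between the endpoints is δ = arccos(p₁·p₂) ≈ 0.660 rad (37.8°).
Interpolate at f = 0.39 with slerp weights a = sin((1−f)δ)/sin δ ≈ 0.639, b = sin(fδ)/sin δ ≈ 0.415.
p = a·p₁ + b·p₂ ≈ (0.048, -0.389, 0.920); φ = arcsin(p_z) ≈ 66.95°, λ = atan2(p_y, p_x) ≈ -82.97°.

≈ (66.9°N, 83.0°W)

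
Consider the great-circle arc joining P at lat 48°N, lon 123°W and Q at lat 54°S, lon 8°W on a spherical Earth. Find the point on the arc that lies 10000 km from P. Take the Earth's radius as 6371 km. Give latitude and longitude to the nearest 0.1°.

≈ lat 21.8°S, lon 59.5°W

The haversine formula gives a central angle δ ≈ 2.446 rad (140.1°) between the endpoints. The total great-circle distance is δ·R ≈ 2.446 × 6371 ≈ 15581 km, so the target fraction is f = 10000/15581 ≈ 0.642.
Interpolate at f ≈ 0.642 with slerp weights a = sin((1−f)δ)/sin δ ≈ 1.198, b = sin(fδ)/sin δ ≈ 1.560.
p = a·p₁ + b·p₂ ≈ (0.471, -0.800, -0.371); φ = arcsin(p_z) ≈ -21.80°, λ = atan2(p_y, p_x) ≈ -59.50°.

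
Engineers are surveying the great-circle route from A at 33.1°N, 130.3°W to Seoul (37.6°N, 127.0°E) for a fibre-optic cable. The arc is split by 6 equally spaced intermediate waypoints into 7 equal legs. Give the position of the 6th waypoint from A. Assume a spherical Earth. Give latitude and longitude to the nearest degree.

≈ 43°N, 140°E

Convert each endpoint to a unit vector on the sphere (x = cos φ cos λ, y = cos φ sin λ, z = sin φ).
The central angle between the endpoints is δ = arccos(p₁·p₂) ≈ 1.382 rad (79.2°).
Interpolate at f = 6/7 with slerp weights a = sin((1−f)δ)/sin δ ≈ 0.200, b = sin(fδ)/sin δ ≈ 0.943.
p = a·p₁ + b·p₂ ≈ (-0.558, 0.469, 0.685); φ = arcsin(p_z) ≈ 43.20°, λ = atan2(p_y, p_x) ≈ 139.94°.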